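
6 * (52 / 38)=156 / 19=8.21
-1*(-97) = 97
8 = 8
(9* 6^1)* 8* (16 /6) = 1152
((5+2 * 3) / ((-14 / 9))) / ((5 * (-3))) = 33 / 70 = 0.47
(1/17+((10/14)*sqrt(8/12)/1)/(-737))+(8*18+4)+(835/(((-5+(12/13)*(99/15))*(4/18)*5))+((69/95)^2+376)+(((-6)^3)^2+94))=1044929539879/21786350 - 5*sqrt(6)/15477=47962.58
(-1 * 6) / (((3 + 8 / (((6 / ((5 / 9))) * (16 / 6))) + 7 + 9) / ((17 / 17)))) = -108 / 347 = -0.31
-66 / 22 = -3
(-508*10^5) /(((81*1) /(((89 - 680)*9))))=10007600000 /3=3335866666.67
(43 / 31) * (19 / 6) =817 / 186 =4.39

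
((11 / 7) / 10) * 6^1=33 / 35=0.94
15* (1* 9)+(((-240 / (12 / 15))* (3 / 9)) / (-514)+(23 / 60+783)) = 918.58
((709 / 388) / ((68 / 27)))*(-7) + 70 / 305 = -7804685 / 1609424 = -4.85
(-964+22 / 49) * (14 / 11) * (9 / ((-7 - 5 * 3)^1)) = 424926 / 847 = 501.68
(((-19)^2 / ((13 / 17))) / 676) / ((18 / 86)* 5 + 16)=263891 / 6441604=0.04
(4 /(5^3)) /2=0.02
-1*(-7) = 7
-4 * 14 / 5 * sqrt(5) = -56 * sqrt(5) / 5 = -25.04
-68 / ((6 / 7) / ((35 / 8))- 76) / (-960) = -833 / 891456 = -0.00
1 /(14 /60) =30 /7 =4.29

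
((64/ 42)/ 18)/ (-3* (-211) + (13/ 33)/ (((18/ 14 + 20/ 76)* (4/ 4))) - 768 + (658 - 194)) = 36256/ 141011073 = 0.00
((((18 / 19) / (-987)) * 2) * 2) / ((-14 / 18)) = 216 / 43757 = 0.00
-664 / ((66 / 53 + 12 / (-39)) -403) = 1.65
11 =11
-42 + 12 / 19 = -786 / 19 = -41.37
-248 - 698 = -946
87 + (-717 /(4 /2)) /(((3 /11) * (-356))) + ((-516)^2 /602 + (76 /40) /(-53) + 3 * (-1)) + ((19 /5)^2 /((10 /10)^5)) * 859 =12933.90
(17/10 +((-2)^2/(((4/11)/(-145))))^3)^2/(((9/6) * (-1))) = -548836352339125601763/50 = -10976727046782512035.26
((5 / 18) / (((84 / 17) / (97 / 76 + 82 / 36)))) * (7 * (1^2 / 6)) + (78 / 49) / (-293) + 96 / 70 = 101758180387 / 63634818240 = 1.60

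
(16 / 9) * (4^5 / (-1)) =-16384 / 9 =-1820.44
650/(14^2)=325/98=3.32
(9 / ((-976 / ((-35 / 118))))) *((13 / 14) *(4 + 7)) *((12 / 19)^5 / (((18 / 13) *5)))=3613896 / 8911480301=0.00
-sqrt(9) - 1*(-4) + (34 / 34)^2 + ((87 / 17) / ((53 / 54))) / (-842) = 756293 / 379321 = 1.99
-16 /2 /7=-8 /7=-1.14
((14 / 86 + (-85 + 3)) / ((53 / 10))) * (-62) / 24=181815 / 4558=39.89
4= 4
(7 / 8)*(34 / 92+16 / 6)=2933 / 1104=2.66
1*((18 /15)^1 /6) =1 /5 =0.20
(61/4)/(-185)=-61/740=-0.08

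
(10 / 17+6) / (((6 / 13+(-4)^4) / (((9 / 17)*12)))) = 0.16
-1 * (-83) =83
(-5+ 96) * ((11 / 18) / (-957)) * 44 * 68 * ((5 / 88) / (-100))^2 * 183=-94367 / 9187200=-0.01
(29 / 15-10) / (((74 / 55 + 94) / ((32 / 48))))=-1331 / 23598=-0.06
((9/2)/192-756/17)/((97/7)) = -677019/211072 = -3.21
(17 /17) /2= 0.50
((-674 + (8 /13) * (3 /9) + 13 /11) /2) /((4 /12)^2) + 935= -598243 /286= -2091.76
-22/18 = -11/9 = -1.22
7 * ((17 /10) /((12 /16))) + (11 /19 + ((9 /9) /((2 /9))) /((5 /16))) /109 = 497167 /31065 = 16.00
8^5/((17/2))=65536/17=3855.06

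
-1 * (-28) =28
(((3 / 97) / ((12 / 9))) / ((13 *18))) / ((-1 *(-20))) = 0.00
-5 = -5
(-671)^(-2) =1 / 450241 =0.00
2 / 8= 1 / 4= 0.25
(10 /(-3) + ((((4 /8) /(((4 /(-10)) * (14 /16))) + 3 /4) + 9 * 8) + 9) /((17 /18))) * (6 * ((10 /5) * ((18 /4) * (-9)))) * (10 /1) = -47257830 /119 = -397124.62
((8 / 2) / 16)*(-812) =-203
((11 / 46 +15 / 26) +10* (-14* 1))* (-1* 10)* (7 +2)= 12526.56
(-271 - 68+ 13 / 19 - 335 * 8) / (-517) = 57348 / 9823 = 5.84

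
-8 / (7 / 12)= -96 / 7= -13.71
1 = 1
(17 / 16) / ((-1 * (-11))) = 17 / 176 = 0.10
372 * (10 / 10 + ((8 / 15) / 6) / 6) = 16988 / 45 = 377.51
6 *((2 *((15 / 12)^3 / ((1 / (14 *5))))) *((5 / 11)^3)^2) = 205078125 / 14172488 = 14.47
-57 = -57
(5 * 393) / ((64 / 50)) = 49125 / 32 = 1535.16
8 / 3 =2.67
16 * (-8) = -128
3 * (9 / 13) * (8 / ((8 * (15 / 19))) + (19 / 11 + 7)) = 20.76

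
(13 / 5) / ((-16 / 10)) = -13 / 8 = -1.62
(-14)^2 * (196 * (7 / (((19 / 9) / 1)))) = 2420208 / 19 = 127379.37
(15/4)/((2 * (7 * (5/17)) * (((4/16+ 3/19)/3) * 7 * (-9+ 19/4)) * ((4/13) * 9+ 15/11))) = -16302/299243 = -0.05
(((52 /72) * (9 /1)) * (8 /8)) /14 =13 /28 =0.46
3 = 3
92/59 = 1.56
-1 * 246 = -246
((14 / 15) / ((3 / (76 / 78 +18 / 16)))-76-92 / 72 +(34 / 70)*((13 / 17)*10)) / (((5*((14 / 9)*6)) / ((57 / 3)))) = -13614697 / 458640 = -29.68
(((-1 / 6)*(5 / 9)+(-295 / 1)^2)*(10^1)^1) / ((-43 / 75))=-1517876.29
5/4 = 1.25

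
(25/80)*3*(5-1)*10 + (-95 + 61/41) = -4593/82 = -56.01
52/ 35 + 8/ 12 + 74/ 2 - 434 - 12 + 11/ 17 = -725068/ 1785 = -406.20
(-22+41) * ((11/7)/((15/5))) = 9.95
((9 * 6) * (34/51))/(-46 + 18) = -9/7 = -1.29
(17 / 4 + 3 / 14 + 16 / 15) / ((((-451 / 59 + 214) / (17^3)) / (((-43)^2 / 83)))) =1245044564809 / 424420500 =2933.52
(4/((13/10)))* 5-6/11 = 2122/143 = 14.84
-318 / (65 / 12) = -3816 / 65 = -58.71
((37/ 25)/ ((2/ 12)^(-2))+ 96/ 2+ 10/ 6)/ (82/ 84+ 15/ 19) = 5950021/ 211350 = 28.15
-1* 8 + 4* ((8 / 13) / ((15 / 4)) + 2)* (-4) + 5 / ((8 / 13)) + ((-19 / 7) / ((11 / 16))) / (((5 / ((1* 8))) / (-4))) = -1109081 / 120120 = -9.23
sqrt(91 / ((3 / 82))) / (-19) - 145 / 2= -145 / 2 - sqrt(22386) / 57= -75.12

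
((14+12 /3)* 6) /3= 36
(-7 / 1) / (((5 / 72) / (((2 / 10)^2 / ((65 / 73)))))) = -4.53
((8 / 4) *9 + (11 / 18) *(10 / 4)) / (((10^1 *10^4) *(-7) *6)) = -703 / 151200000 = -0.00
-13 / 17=-0.76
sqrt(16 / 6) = 2 * sqrt(6) / 3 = 1.63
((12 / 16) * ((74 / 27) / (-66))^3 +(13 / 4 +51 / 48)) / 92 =16268800721 / 347072071104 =0.05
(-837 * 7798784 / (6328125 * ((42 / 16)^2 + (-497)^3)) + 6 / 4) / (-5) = -46423419499973 / 154743864843750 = -0.30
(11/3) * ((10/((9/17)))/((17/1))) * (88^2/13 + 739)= 1908610/351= 5437.64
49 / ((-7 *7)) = -1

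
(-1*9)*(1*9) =-81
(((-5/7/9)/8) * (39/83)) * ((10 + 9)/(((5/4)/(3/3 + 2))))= -247/1162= -0.21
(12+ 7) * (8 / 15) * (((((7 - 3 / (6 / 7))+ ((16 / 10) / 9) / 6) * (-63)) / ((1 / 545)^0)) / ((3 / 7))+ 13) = -3460052 / 675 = -5126.00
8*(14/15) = 112/15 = 7.47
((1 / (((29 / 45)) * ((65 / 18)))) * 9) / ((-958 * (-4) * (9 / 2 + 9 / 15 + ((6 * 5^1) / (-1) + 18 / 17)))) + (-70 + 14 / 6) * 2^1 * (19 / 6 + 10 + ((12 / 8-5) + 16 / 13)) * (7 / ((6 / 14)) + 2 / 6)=-24909239731745 / 1013404014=-24579.77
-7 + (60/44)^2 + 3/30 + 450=538401/1210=444.96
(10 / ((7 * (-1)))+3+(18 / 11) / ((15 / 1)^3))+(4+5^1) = 305264 / 28875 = 10.57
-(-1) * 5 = 5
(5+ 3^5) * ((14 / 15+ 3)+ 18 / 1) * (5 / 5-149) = -12075616 / 15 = -805041.07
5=5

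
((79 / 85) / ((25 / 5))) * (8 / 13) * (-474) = -299568 / 5525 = -54.22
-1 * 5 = -5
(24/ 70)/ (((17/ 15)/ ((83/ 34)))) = 1494/ 2023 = 0.74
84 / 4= 21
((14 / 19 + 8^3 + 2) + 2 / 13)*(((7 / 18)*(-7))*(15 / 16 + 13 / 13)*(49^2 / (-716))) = 231916650091 / 25466688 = 9106.67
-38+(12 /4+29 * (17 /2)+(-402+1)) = -379 /2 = -189.50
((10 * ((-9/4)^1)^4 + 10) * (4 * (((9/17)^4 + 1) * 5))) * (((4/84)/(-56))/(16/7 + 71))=-451536025/6774751872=-0.07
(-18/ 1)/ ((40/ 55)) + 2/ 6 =-293/ 12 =-24.42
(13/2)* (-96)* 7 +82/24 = -52375/12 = -4364.58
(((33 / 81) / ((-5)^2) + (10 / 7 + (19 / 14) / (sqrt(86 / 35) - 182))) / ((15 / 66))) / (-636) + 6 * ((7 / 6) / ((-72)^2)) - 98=-1517466711037037 / 15482996424000 + 209 * sqrt(3010) / 25804994040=-98.01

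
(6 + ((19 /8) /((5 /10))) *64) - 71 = 239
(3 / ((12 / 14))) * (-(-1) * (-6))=-21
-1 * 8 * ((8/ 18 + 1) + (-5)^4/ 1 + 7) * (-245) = 11173960/ 9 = 1241551.11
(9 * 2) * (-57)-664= -1690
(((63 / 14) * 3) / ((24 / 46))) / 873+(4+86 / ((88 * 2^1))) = 4821 / 1067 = 4.52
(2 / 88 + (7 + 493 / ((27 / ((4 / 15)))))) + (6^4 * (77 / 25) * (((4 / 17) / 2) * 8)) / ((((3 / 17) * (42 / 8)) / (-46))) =-16618927379 / 89100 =-186519.95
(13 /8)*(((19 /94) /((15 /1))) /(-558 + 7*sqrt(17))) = -1767 /44907560 - 133*sqrt(17) /269445360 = -0.00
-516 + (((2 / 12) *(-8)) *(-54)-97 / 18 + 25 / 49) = -395911 / 882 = -448.88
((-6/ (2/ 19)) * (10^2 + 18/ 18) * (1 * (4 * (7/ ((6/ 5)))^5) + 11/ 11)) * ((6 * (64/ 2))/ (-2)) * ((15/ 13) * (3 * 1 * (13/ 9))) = 2015864173220/ 27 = 74661636045.19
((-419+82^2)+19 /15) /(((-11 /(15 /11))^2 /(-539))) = -69526590 /1331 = -52236.36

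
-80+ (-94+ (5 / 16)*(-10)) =-1417 / 8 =-177.12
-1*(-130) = 130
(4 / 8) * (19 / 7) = 19 / 14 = 1.36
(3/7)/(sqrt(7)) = 3 * sqrt(7)/49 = 0.16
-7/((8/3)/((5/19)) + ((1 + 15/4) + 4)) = -420/1133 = -0.37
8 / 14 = 4 / 7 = 0.57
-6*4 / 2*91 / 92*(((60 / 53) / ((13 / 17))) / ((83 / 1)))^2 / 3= -7282800 / 5786009099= -0.00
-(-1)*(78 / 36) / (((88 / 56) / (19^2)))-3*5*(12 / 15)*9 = 25723 / 66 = 389.74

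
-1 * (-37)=37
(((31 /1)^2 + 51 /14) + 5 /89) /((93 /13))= 15626195 /115878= 134.85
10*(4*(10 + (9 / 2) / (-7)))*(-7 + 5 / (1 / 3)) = 20960 / 7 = 2994.29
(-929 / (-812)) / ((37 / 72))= 16722 / 7511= 2.23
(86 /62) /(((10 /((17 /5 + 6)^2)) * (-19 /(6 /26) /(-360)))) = 10258596 /191425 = 53.59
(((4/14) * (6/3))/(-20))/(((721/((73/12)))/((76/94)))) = -1387/7116270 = -0.00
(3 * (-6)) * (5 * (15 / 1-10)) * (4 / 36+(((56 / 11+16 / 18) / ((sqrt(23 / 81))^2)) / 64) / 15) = -30295 / 506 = -59.87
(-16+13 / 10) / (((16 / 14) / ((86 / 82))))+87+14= 87.51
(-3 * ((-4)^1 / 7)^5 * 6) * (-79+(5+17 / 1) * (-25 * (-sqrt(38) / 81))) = -1456128 / 16807+1126400 * sqrt(38) / 151263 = -40.73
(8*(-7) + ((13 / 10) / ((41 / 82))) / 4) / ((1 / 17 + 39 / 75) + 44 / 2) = -2.45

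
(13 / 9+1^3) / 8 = 11 / 36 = 0.31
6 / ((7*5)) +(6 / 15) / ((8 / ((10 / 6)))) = 107 / 420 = 0.25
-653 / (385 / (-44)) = 74.63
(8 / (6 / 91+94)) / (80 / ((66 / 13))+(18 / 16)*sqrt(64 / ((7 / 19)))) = 1093092 / 23200703- 891891*sqrt(133) / 232007030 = 0.00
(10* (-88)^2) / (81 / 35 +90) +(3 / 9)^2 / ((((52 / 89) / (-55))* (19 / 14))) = 442212155 / 532038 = 831.17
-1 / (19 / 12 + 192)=-12 / 2323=-0.01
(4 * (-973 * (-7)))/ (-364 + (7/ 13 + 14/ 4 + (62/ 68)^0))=-708344/ 9333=-75.90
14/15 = 0.93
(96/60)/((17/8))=64/85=0.75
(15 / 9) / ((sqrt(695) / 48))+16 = 16 * sqrt(695) / 139+16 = 19.03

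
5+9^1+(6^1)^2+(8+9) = 67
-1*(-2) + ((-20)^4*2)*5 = 1600002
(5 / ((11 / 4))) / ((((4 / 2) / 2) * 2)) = 10 / 11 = 0.91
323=323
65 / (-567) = -65 / 567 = -0.11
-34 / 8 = -17 / 4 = -4.25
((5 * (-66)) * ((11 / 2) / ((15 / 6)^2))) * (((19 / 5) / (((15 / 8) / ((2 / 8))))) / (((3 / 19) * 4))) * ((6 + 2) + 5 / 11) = -246202 / 125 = -1969.62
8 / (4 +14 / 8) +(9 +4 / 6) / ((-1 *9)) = 197 / 621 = 0.32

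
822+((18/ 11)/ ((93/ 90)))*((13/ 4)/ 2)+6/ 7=3940605/ 4774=825.43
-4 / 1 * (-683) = 2732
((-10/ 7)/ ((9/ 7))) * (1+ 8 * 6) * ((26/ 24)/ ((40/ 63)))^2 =-405769/ 2560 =-158.50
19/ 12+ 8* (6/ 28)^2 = 1147/ 588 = 1.95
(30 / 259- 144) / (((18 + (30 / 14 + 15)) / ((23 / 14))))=-142853 / 21238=-6.73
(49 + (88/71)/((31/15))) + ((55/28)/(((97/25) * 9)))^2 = 65233636133609/1315117608336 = 49.60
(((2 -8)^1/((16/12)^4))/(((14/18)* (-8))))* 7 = 2187/1024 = 2.14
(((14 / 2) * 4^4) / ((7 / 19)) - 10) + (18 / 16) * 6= 19443 / 4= 4860.75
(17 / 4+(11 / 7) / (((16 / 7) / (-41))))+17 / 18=-3311 / 144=-22.99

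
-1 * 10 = -10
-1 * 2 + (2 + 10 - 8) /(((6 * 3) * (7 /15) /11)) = 68 /21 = 3.24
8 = 8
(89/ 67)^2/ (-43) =-7921/ 193027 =-0.04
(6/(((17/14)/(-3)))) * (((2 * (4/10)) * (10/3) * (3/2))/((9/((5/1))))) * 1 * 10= -5600/17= -329.41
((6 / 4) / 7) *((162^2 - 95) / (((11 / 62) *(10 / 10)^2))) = 2431857 / 77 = 31582.56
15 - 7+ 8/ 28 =8.29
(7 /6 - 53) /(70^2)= -311 /29400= -0.01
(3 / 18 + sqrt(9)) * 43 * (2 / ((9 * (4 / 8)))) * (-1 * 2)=-3268 / 27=-121.04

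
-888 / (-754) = 444 / 377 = 1.18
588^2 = 345744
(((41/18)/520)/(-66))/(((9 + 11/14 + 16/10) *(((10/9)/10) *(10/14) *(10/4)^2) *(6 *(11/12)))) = -2009/940260750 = -0.00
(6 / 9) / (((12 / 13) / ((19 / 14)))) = 247 / 252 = 0.98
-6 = -6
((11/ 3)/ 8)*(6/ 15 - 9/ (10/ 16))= -77/ 12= -6.42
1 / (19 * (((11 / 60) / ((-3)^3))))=-1620 / 209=-7.75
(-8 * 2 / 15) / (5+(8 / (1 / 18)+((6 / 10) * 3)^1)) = -8 / 1131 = -0.01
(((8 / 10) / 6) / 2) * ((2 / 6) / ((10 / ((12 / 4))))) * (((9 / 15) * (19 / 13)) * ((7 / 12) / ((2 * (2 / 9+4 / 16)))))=399 / 110500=0.00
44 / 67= 0.66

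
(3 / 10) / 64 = 3 / 640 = 0.00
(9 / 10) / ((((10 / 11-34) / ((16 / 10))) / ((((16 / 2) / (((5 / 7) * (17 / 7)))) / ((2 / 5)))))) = -2772 / 5525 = -0.50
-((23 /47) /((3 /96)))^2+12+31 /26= -13326409 /57434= -232.03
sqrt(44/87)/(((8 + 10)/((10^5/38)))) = 50000*sqrt(957)/14877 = 103.97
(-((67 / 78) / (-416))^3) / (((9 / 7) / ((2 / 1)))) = 2105341 / 153736260747264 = 0.00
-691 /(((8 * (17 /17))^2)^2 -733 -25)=-691 /3338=-0.21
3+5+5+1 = 14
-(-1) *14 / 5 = 14 / 5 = 2.80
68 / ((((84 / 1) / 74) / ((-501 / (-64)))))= 105043 / 224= 468.94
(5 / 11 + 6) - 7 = -0.55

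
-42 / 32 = -21 / 16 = -1.31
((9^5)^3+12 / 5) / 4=1029455660473257 / 20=51472783023662.85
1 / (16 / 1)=1 / 16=0.06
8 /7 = 1.14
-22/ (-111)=22/ 111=0.20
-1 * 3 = -3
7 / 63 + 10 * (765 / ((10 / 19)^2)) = 497099 / 18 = 27616.61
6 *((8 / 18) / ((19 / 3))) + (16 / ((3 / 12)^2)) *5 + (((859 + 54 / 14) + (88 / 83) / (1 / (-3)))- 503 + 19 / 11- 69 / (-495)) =271387877 / 165585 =1638.96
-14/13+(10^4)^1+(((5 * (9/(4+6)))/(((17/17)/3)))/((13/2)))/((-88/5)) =11438633/1144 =9998.81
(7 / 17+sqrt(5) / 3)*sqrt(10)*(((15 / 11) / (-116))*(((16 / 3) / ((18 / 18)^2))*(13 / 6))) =-650*sqrt(2) / 2871 - 910*sqrt(10) / 16269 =-0.50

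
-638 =-638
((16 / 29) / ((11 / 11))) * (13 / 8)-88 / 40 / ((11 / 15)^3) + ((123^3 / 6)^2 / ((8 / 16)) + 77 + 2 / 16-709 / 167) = 901878409034257911 / 4688024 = 192379221828.70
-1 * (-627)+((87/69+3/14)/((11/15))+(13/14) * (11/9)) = 10043905/15939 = 630.15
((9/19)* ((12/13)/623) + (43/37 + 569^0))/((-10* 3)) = -6157238/85403955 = -0.07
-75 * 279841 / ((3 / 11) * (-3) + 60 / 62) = -2385644525 / 17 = -140332030.88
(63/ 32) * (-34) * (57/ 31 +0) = -61047/ 496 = -123.08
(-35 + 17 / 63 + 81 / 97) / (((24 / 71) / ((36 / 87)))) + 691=230210215 / 354438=649.51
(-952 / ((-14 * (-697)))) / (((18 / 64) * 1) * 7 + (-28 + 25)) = 128 / 1353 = 0.09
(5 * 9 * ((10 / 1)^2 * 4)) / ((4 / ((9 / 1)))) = 40500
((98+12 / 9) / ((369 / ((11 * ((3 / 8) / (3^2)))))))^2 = 2686321 / 176464656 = 0.02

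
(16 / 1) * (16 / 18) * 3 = 128 / 3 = 42.67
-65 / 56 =-1.16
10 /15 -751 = -2251 /3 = -750.33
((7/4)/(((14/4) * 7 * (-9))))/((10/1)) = -1/1260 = -0.00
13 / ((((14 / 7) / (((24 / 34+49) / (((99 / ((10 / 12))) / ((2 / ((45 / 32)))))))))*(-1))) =-175760 / 45441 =-3.87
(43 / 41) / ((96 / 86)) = 1849 / 1968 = 0.94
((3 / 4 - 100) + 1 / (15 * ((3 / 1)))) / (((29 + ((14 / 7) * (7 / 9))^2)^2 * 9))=-1446741 / 129540500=-0.01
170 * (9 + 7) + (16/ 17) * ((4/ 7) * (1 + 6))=46304/ 17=2723.76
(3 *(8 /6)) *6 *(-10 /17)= -240 /17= -14.12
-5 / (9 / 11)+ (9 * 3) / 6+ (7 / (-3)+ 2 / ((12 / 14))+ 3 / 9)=-23 / 18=-1.28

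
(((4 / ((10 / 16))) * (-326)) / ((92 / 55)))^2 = 823001344 / 529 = 1555768.14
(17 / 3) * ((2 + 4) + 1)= 119 / 3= 39.67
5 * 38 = 190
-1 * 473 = -473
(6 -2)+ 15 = 19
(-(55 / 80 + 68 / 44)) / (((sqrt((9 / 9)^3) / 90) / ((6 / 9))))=-5895 / 44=-133.98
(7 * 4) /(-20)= -7 /5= -1.40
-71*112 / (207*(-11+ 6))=7.68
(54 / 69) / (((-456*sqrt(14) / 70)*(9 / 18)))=-15*sqrt(14) / 874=-0.06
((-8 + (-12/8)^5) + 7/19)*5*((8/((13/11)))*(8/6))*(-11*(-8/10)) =-4480388/741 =-6046.41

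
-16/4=-4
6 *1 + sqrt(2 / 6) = 6.58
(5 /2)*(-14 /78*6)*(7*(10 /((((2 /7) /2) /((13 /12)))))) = -8575 /6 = -1429.17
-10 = -10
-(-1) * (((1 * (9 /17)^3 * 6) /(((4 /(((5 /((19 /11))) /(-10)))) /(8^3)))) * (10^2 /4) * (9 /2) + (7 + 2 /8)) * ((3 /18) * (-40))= 6914880685 /280041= 24692.39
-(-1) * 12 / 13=12 / 13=0.92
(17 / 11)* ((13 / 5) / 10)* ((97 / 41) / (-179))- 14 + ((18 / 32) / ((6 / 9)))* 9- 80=-5580735117 / 64583200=-86.41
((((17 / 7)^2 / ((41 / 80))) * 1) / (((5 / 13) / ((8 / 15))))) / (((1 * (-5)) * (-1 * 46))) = 240448 / 3465525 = 0.07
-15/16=-0.94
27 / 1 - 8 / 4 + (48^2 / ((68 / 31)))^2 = 318843961 / 289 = 1103266.30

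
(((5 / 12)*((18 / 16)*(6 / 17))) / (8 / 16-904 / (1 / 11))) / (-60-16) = 15 / 68517344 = 0.00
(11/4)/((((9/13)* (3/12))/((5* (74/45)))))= 10582/81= 130.64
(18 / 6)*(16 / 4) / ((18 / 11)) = 7.33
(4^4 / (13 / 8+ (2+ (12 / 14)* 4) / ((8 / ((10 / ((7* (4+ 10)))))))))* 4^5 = 154726.42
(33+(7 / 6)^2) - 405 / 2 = -6053 / 36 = -168.14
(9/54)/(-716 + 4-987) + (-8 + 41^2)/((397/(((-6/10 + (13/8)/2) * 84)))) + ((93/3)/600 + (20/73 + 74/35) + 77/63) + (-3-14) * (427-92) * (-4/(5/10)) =45638.88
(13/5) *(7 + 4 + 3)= 182/5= 36.40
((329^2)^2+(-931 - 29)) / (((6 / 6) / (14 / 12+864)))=60818343211111 / 6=10136390535185.17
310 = 310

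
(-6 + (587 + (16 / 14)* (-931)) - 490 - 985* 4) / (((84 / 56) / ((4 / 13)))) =-39304 / 39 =-1007.79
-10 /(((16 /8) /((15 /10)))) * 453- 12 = -6819 /2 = -3409.50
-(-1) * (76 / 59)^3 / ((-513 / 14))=-323456 / 5545233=-0.06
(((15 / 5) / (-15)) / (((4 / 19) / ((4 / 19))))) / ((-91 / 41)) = 41 / 455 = 0.09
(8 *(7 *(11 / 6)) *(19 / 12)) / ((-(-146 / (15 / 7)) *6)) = 1045 / 2628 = 0.40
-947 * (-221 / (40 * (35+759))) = 209287 / 31760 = 6.59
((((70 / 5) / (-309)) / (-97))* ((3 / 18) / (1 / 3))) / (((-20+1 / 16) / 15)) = -560 / 3187129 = -0.00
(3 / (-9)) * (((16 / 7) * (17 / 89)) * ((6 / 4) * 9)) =-1224 / 623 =-1.96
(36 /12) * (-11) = -33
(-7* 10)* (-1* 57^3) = 12963510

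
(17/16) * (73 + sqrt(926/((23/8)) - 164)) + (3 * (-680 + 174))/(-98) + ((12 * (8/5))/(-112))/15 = 51 * sqrt(2323)/184 + 1823601/19600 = 106.40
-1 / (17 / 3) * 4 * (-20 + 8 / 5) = 1104 / 85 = 12.99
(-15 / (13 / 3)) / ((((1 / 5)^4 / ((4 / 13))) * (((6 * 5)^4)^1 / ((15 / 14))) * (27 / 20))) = -125 / 191646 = -0.00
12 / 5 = 2.40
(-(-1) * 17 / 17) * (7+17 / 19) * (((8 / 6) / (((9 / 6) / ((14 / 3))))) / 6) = 5.46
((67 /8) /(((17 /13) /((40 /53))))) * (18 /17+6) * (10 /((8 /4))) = 2613000 /15317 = 170.59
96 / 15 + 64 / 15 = 32 / 3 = 10.67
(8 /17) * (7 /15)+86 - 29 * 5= -14989 /255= -58.78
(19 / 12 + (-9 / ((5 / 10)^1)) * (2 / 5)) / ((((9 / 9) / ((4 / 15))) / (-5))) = 337 / 45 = 7.49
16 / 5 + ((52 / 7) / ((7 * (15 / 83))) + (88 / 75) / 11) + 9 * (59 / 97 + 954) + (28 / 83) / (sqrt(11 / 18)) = 84 * sqrt(22) / 913 + 1021972593 / 118825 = 8601.08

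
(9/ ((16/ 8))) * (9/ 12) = 27/ 8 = 3.38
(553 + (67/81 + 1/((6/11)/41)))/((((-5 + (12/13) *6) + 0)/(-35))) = -6623305/162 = -40884.60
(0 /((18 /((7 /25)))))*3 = 0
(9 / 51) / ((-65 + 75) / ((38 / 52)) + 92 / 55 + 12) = 3135 / 485996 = 0.01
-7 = -7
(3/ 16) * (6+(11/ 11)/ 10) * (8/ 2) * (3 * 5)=549/ 8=68.62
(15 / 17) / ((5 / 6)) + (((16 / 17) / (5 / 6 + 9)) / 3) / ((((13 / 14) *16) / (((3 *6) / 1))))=14310 / 13039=1.10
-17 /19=-0.89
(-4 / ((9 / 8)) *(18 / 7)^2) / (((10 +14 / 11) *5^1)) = -3168 / 7595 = -0.42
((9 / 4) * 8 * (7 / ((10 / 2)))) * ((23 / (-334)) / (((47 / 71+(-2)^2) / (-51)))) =5246829 / 276385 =18.98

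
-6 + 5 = -1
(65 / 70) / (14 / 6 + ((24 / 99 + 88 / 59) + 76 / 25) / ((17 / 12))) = 10757175 / 66069346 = 0.16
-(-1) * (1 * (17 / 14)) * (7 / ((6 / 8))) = 34 / 3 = 11.33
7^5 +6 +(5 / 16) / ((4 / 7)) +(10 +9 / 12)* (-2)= 1074691 / 64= 16792.05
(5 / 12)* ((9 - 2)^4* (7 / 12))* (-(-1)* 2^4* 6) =168070 / 3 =56023.33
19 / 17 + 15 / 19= 616 / 323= 1.91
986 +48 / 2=1010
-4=-4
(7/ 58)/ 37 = 7/ 2146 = 0.00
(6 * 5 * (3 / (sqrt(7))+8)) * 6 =540 * sqrt(7) / 7+1440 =1644.10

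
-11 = -11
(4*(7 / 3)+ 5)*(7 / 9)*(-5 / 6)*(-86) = 798.95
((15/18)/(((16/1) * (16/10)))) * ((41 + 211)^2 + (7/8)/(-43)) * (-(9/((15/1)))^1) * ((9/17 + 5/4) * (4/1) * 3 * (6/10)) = -23789606841/1497088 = -15890.59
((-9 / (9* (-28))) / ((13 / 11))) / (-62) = -11 / 22568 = -0.00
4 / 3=1.33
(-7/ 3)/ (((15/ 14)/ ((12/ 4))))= -98/ 15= -6.53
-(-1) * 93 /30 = 31 /10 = 3.10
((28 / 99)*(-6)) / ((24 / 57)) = -133 / 33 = -4.03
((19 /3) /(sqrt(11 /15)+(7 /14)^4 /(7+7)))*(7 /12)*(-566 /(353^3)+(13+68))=-132684055824040 /72832008998451+5944245700916992*sqrt(165) /218496026995353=347.64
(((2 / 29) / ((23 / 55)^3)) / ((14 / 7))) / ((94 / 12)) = 0.06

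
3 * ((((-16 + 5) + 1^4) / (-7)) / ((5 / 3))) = 18 / 7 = 2.57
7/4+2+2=23/4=5.75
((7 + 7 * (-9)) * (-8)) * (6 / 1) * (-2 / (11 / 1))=-5376 / 11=-488.73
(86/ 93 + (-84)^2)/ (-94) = -328147/ 4371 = -75.07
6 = 6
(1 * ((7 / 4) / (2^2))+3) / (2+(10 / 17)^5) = 78092135 / 47035424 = 1.66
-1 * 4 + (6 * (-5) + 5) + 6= -23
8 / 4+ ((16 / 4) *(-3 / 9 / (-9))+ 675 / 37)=20371 / 999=20.39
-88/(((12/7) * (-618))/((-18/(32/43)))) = -3311/1648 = -2.01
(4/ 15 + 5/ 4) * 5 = 91/ 12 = 7.58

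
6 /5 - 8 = -34 /5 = -6.80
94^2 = 8836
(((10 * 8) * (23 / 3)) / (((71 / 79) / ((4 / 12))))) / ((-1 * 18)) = -72680 / 5751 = -12.64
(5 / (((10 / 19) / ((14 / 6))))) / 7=19 / 6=3.17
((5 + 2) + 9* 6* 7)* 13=5005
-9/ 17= -0.53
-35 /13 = -2.69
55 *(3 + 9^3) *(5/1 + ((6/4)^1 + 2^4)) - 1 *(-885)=906735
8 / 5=1.60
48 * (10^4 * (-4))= -1920000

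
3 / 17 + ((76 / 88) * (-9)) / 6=-837 / 748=-1.12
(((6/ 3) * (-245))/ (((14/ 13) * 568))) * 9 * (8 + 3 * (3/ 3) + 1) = -86.51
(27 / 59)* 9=243 / 59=4.12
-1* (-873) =873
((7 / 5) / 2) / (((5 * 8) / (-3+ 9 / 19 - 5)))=-0.13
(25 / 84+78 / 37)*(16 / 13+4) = 127109 / 10101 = 12.58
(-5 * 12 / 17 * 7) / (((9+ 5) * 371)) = -30 / 6307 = -0.00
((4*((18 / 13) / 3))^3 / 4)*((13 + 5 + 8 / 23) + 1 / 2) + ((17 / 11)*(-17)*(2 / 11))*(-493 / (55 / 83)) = 1205088238922 / 336283805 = 3583.55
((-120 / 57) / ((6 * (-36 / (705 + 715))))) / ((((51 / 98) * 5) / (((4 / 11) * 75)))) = 13916000 / 95931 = 145.06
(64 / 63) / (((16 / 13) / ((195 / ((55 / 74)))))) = 50024 / 231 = 216.55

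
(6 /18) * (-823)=-823 /3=-274.33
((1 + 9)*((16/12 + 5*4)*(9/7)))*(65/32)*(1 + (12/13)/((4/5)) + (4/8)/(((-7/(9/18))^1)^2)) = 1201.42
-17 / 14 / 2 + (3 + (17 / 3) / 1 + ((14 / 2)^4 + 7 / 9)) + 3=608035 / 252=2412.84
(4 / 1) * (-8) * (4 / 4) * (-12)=384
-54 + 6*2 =-42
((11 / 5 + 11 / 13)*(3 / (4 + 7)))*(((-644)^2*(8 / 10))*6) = 1653839.56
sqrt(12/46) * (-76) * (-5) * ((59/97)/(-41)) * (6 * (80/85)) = -16.26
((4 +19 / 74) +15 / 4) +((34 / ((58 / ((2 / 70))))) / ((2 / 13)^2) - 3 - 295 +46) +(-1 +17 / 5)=-9046459 / 37555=-240.89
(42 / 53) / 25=42 / 1325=0.03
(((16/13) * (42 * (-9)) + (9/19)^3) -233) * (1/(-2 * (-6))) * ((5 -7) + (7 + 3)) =-124499332/267501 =-465.42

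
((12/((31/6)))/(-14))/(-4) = 9/217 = 0.04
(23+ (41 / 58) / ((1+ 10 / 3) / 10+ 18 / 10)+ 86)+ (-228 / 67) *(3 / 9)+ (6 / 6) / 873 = 183504797 / 1696239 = 108.18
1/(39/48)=16/13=1.23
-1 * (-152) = 152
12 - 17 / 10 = 103 / 10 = 10.30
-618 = -618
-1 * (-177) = 177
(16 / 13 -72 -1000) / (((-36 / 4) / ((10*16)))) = 742400 / 39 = 19035.90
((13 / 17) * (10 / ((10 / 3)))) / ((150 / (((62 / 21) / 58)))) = 403 / 517650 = 0.00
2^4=16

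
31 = 31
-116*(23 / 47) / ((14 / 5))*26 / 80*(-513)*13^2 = 751749687 / 1316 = 571238.36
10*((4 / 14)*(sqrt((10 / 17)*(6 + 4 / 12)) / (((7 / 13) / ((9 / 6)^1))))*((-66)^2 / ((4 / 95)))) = 13449150*sqrt(9690) / 833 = 1589321.38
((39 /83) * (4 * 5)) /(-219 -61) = -39 /1162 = -0.03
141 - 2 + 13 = 152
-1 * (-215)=215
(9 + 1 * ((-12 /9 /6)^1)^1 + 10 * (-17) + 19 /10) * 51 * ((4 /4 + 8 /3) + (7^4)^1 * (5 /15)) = -32664242 /5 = -6532848.40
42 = 42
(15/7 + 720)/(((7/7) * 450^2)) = 337/94500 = 0.00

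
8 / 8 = 1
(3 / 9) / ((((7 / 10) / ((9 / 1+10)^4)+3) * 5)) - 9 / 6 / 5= -32580313 / 117289110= -0.28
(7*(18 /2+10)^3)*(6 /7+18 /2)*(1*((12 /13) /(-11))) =-5679252 /143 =-39715.05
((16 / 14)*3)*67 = 1608 / 7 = 229.71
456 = 456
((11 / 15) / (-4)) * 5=-11 / 12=-0.92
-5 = -5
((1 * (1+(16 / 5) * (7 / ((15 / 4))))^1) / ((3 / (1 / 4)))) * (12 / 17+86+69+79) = 136.39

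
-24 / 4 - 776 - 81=-863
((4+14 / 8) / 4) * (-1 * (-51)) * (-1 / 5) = -1173 / 80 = -14.66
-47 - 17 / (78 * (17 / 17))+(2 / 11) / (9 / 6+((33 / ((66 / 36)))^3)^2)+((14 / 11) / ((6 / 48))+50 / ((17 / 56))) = 127.67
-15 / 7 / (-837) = 5 / 1953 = 0.00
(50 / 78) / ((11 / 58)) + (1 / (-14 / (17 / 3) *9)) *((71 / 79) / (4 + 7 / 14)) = 64777249 / 19216197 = 3.37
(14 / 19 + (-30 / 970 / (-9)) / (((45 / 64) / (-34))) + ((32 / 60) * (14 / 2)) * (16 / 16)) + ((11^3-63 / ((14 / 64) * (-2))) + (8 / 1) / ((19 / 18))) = 369943913 / 248805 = 1486.88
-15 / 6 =-5 / 2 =-2.50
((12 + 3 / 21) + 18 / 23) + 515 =84996 / 161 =527.93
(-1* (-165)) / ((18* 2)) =55 / 12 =4.58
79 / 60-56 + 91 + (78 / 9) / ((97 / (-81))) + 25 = 314743 / 5820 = 54.08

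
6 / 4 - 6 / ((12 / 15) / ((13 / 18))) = -47 / 12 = -3.92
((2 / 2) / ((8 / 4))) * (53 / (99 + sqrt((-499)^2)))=0.04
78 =78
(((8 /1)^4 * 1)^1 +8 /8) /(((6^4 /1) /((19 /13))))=77843 /16848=4.62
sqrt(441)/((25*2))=21/50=0.42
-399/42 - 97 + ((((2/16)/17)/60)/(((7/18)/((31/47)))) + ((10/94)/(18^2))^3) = -223766119418662117/2101094423749440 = -106.50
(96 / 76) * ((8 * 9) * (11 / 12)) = 1584 / 19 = 83.37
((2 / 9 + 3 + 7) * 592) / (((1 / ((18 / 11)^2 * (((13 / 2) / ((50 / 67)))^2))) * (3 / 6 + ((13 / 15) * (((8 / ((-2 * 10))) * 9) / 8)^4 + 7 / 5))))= 635127.77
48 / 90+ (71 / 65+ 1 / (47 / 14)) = 17629 / 9165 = 1.92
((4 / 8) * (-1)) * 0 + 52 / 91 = 4 / 7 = 0.57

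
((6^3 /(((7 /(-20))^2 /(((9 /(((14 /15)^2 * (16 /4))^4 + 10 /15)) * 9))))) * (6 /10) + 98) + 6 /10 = 31488119311510751 /46490047530535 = 677.31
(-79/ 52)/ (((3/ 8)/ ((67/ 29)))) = -9.36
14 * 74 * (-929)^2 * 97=86728716172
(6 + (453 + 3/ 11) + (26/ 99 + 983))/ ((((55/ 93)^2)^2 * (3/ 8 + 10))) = 1136.63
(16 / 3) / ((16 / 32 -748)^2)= 64 / 6705075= 0.00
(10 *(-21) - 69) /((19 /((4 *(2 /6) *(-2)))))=744 /19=39.16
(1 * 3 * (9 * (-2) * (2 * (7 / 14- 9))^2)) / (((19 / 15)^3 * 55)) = -10534050 / 75449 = -139.62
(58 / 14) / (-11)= -29 / 77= -0.38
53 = 53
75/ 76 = 0.99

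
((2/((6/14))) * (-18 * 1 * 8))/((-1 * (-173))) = -672/173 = -3.88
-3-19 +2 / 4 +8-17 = -61 / 2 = -30.50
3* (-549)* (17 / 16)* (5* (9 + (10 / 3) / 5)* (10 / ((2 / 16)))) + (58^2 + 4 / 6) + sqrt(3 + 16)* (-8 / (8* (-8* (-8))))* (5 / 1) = -20289181 / 3- 5* sqrt(19) / 64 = -6763060.67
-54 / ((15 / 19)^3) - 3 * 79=-346.74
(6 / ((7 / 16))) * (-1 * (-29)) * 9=25056 / 7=3579.43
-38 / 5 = -7.60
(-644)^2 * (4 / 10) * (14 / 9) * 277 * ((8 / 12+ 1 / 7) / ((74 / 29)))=113273525792 / 4995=22677382.54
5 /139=0.04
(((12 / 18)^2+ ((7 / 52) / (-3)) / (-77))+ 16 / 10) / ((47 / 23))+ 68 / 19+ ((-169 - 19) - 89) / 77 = 158053241 / 160900740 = 0.98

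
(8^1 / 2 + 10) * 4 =56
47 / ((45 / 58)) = 2726 / 45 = 60.58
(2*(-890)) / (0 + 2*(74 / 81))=-36045 / 37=-974.19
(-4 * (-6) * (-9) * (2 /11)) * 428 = -184896 /11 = -16808.73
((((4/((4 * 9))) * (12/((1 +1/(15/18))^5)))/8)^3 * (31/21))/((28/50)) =23651123046875/265271967750571501104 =0.00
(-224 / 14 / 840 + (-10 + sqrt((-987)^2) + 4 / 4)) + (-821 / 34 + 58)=3612247 / 3570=1011.83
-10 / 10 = -1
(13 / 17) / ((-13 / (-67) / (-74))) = -4958 / 17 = -291.65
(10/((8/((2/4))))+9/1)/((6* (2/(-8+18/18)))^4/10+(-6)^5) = -924385/746724096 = -0.00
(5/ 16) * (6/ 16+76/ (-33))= -2545/ 4224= -0.60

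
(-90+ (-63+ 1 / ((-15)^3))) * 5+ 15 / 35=-764.57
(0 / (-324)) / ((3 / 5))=0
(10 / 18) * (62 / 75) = 62 / 135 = 0.46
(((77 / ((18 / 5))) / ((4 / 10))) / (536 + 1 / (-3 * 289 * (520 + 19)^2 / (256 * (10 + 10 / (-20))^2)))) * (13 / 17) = 123594896425 / 1620102862176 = 0.08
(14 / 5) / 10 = 7 / 25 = 0.28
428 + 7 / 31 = 13275 / 31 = 428.23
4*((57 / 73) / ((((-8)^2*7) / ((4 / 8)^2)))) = 57 / 32704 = 0.00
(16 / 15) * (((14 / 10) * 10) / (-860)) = -56 / 3225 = -0.02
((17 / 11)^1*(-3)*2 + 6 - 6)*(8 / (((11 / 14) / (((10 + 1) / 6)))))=-1904 / 11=-173.09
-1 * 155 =-155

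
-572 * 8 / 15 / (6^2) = -1144 / 135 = -8.47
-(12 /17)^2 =-144 /289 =-0.50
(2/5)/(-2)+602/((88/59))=88751/220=403.41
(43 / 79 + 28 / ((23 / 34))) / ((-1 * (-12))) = 25399 / 7268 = 3.49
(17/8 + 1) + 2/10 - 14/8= 63/40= 1.58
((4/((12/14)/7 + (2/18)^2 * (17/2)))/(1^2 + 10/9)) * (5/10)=142884/34295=4.17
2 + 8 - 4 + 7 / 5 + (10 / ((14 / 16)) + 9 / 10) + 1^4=1451 / 70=20.73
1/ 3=0.33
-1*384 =-384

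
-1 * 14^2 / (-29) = 196 / 29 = 6.76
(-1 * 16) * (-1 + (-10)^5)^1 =1600016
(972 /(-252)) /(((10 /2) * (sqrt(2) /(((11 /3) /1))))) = -2.00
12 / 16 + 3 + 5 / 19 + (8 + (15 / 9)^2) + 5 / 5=10801 / 684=15.79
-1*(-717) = 717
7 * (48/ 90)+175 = 2681/ 15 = 178.73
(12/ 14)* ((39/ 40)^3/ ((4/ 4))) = 177957/ 224000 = 0.79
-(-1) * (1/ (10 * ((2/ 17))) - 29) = -563/ 20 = -28.15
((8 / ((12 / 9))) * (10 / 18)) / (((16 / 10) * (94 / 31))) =775 / 1128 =0.69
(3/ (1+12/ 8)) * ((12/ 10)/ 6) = 6/ 25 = 0.24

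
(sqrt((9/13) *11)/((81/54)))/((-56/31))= -31 *sqrt(143)/364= -1.02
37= 37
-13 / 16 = -0.81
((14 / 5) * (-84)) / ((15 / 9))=-3528 / 25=-141.12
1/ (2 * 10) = 1/ 20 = 0.05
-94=-94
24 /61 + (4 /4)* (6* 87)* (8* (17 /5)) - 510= 13688.79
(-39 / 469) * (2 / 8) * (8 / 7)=-78 / 3283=-0.02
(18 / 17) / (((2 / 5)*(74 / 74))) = 45 / 17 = 2.65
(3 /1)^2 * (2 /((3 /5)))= 30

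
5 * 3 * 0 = 0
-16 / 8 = -2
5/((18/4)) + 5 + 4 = 10.11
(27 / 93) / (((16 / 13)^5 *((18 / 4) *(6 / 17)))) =6311981 / 97517568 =0.06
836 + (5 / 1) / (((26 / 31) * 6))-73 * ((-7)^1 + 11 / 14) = 1409375 / 1092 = 1290.64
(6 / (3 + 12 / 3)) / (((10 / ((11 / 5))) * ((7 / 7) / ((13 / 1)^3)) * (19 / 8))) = 580008 / 3325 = 174.44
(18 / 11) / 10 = 0.16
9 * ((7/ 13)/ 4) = 1.21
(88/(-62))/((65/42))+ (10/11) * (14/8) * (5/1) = 311969/44330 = 7.04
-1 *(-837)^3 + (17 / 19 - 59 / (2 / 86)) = 11141100621 / 19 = 586373716.89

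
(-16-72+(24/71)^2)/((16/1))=-55379/10082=-5.49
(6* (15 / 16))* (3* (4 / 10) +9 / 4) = 621 / 32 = 19.41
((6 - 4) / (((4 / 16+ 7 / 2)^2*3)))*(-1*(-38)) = 1216 / 675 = 1.80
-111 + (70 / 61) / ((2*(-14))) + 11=-12205 / 122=-100.04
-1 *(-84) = 84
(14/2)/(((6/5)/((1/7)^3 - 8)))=-13715/294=-46.65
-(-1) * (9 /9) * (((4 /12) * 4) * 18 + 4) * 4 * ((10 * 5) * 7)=39200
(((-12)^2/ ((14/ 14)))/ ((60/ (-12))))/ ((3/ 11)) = -528/ 5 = -105.60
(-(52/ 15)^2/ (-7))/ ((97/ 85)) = 45968/ 30555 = 1.50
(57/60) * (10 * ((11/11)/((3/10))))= 95/3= 31.67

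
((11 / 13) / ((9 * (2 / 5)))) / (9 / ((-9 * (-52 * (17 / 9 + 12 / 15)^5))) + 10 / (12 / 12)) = 570623341222 / 24277761577161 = 0.02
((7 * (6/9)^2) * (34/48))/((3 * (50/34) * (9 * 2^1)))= 2023/72900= 0.03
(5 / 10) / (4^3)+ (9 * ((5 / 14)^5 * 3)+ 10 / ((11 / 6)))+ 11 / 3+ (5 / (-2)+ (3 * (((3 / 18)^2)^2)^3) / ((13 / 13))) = 910299964282253 / 134145662644224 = 6.79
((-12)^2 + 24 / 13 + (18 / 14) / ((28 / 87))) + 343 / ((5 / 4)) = 5404831 / 12740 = 424.24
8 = 8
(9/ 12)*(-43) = -129/ 4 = -32.25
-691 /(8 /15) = -10365 /8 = -1295.62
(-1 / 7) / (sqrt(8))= -0.05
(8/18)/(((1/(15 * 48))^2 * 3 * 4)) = 19200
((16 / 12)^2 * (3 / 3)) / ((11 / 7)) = 112 / 99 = 1.13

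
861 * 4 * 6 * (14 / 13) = 289296 / 13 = 22253.54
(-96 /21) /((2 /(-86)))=1376 /7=196.57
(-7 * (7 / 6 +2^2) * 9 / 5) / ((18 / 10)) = -217 / 6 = -36.17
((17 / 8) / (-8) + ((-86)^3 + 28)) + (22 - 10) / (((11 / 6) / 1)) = -447759291 / 704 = -636021.72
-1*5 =-5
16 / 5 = 3.20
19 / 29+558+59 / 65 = 1054776 / 1885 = 559.56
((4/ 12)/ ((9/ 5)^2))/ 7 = 25/ 1701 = 0.01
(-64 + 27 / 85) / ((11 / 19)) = -102847 / 935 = -110.00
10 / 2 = 5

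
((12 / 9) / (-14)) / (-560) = 1 / 5880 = 0.00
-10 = -10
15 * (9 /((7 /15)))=2025 /7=289.29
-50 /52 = -25 /26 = -0.96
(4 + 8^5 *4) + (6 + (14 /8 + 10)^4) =38436673 /256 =150143.25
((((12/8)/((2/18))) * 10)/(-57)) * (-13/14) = 585/266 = 2.20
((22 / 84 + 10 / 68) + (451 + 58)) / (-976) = -181859 / 348432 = -0.52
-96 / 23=-4.17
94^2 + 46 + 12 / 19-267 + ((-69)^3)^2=2050445262236 / 19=107918171696.63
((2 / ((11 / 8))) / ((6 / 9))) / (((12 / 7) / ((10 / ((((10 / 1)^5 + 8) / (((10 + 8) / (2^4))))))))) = 35 / 244464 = 0.00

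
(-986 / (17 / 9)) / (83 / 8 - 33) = 4176 / 181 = 23.07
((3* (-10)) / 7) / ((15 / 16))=-32 / 7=-4.57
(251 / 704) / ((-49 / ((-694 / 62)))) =87097 / 1069376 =0.08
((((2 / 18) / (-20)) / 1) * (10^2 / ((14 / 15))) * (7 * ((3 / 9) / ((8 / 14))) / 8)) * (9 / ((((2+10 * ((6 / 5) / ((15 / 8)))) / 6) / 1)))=-125 / 64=-1.95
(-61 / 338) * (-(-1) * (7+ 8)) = -915 / 338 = -2.71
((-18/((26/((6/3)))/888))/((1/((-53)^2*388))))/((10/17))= -148077086688/65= -2278109025.97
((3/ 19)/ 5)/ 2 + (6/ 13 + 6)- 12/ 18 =43057/ 7410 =5.81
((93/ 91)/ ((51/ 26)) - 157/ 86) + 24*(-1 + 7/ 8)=-44053/ 10234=-4.30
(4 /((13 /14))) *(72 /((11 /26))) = 8064 /11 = 733.09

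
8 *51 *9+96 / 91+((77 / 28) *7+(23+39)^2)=2743215 / 364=7536.30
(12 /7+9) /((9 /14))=50 /3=16.67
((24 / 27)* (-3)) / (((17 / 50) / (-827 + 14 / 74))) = 12236800 / 1887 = 6484.79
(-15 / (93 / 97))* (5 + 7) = -5820 / 31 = -187.74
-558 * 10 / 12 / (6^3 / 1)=-155 / 72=-2.15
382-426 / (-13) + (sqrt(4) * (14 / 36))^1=48619 / 117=415.55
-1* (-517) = 517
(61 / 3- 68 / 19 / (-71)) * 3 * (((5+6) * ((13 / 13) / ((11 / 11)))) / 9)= 907423 / 12141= 74.74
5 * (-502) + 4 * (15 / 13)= -32570 / 13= -2505.38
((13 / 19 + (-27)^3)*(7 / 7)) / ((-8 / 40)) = 1869820 / 19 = 98411.58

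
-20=-20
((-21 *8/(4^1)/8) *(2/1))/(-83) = 21/166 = 0.13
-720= -720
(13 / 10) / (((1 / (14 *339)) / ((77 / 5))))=2375373 / 25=95014.92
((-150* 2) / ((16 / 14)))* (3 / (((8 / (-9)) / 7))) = 6201.56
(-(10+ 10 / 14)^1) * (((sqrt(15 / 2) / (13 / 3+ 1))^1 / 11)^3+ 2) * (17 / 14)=-26.02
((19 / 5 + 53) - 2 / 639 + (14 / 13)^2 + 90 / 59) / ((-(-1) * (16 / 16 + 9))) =947470208 / 159286725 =5.95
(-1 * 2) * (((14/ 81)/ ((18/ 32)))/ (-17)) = 448/ 12393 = 0.04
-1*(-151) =151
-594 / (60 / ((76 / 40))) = -1881 / 100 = -18.81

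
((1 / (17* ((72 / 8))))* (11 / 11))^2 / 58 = 1 / 1357722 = 0.00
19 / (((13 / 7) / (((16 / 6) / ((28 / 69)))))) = 874 / 13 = 67.23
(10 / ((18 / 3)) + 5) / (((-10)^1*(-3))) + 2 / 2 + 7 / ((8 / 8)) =74 / 9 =8.22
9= 9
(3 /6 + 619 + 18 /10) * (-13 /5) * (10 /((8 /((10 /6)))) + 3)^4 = -372771577243 /345600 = -1078621.46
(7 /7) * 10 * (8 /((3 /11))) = 880 /3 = 293.33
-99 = -99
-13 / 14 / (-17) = 13 / 238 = 0.05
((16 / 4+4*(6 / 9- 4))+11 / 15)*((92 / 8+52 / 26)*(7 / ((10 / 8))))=-16254 / 25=-650.16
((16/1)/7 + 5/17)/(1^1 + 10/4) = 614/833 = 0.74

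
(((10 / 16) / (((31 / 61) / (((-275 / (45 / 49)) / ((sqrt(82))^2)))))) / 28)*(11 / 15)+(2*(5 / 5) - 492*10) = -10801602719 / 2196288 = -4918.12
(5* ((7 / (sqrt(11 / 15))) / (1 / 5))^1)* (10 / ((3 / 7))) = 12250* sqrt(165) / 33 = 4768.31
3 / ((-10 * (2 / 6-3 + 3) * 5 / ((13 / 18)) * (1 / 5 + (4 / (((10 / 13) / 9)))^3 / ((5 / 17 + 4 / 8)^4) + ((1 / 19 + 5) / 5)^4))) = -0.00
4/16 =1/4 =0.25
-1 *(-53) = 53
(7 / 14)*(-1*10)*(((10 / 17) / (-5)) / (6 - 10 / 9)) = 0.12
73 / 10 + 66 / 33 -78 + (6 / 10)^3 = -17121 / 250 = -68.48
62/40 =31/20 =1.55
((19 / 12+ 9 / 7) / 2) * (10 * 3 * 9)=387.32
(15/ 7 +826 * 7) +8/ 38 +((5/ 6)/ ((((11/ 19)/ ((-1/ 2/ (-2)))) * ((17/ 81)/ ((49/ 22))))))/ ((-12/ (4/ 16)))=405111658813/ 70036736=5784.27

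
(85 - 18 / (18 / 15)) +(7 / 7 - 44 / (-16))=295 / 4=73.75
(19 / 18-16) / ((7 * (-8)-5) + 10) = 269 / 918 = 0.29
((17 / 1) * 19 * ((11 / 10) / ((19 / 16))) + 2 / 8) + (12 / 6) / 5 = 5997 / 20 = 299.85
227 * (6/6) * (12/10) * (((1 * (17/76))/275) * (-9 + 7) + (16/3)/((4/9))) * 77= 597700761/2375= 251663.48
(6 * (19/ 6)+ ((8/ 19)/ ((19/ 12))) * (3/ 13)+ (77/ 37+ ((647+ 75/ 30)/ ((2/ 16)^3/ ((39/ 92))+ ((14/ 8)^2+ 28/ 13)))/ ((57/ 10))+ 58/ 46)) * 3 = 13811037720213/ 104088923809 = 132.68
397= 397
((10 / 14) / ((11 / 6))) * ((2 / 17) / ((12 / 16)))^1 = 80 / 1309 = 0.06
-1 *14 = -14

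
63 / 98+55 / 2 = 197 / 7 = 28.14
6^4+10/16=10373/8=1296.62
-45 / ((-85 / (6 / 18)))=3 / 17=0.18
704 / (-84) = -176 / 21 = -8.38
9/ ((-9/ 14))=-14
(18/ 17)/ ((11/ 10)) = 180/ 187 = 0.96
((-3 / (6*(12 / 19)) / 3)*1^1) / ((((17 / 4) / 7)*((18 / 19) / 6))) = -2527 / 918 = -2.75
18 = 18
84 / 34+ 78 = 1368 / 17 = 80.47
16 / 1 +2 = 18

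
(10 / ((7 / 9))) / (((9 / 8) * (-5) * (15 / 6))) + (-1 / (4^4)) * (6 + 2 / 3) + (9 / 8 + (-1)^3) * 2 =-4639 / 6720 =-0.69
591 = 591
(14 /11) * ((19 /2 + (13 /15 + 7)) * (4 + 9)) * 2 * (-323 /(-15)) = 30627506 /2475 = 12374.75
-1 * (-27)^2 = -729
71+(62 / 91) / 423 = 2733065 / 38493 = 71.00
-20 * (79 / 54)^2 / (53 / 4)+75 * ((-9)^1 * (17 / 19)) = -445731155 / 734103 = -607.18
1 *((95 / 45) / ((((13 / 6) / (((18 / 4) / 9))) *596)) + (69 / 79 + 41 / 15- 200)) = -601051181 / 3060460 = -196.39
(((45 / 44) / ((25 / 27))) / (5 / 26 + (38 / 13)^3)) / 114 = 59319 / 154087340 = 0.00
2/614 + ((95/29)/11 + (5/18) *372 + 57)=47194225/293799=160.63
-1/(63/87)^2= -841/441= -1.91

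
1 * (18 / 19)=18 / 19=0.95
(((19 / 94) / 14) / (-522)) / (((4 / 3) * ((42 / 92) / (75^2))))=-273125 / 1068592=-0.26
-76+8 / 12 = -226 / 3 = -75.33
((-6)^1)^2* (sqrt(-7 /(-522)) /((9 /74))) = 148* sqrt(406) /87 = 34.28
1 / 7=0.14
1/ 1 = 1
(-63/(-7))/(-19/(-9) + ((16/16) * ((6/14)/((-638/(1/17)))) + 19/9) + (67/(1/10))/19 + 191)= 116843958/2992313273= 0.04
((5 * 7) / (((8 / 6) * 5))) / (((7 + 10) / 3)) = 63 / 68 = 0.93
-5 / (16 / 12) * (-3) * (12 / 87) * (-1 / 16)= -45 / 464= -0.10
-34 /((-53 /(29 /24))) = 493 /636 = 0.78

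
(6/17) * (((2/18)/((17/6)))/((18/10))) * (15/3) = 100/2601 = 0.04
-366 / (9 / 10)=-1220 / 3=-406.67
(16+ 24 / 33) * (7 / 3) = 1288 / 33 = 39.03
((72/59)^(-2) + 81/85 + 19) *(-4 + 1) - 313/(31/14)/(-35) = -263337043/4553280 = -57.83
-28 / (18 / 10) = -140 / 9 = -15.56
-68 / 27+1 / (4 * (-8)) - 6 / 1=-7387 / 864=-8.55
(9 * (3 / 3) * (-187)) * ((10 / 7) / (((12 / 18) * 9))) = -400.71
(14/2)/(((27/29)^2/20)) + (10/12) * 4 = 120170/729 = 164.84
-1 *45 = -45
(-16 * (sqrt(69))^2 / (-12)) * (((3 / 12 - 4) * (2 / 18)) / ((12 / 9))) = -28.75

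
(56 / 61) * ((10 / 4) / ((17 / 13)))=1820 / 1037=1.76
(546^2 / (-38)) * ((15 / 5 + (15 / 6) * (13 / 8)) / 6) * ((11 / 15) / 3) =-2257.30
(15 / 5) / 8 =3 / 8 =0.38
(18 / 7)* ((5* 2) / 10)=2.57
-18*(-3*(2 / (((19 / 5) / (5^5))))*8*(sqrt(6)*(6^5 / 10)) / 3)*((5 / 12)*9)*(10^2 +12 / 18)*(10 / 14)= 6604740000000*sqrt(6) / 133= 121640923937.97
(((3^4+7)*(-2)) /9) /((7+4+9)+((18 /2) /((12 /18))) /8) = -2816 /3123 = -0.90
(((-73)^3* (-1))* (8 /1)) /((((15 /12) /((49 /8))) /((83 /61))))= 6328528556 /305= 20749273.95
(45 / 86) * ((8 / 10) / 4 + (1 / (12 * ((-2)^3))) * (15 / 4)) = 927 / 11008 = 0.08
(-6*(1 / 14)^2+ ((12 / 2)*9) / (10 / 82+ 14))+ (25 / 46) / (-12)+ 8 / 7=25531211 / 5220264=4.89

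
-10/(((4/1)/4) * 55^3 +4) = -10/166379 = -0.00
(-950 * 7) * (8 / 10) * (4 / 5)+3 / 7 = -29789 / 7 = -4255.57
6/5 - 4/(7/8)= -118/35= -3.37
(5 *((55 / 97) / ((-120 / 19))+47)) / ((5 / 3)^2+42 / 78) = 21295365 / 301088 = 70.73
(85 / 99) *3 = 85 / 33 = 2.58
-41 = -41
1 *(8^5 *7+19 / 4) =917523 / 4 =229380.75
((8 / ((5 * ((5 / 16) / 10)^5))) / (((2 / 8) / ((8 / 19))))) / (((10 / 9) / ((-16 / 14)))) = -309237645312 / 3325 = -93003803.10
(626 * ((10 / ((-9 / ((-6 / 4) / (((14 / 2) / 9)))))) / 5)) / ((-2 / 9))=-8451 / 7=-1207.29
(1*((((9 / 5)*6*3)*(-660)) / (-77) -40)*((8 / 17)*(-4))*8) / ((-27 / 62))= 26411008 / 3213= 8220.05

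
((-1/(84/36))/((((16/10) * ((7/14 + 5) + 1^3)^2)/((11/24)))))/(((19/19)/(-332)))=4565/4732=0.96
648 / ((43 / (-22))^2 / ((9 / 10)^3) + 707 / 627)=1086029208 / 10672561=101.76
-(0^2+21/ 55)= -21/ 55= -0.38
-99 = -99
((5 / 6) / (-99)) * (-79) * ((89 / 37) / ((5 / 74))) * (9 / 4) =7031 / 132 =53.27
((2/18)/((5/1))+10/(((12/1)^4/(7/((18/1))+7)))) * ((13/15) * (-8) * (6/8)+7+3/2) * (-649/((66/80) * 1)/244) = -0.27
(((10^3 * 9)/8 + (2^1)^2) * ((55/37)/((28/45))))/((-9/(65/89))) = -20180875/92204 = -218.87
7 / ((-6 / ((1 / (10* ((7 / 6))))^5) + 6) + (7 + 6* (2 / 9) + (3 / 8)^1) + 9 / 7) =-31752 / 5882377451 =-0.00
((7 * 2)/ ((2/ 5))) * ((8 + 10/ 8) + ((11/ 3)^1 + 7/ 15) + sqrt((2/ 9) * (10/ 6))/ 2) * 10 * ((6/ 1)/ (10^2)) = 287.44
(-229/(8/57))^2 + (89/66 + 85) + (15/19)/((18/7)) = 35610748185/13376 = 2662286.80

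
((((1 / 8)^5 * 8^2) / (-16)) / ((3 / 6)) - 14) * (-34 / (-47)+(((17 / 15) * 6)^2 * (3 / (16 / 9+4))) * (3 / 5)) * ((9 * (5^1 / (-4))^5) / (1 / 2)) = 14908634816625 / 1281359872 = 11635.01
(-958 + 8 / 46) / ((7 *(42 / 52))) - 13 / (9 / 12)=-631384 / 3381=-186.74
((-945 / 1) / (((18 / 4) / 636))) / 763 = -19080 / 109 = -175.05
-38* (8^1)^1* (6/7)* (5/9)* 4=-12160/21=-579.05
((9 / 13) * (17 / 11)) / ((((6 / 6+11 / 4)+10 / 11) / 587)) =359244 / 2665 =134.80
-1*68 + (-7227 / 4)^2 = 52228441 / 16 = 3264277.56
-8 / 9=-0.89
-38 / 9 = -4.22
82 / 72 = 41 / 36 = 1.14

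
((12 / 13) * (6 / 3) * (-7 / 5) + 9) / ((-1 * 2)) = -417 / 130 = -3.21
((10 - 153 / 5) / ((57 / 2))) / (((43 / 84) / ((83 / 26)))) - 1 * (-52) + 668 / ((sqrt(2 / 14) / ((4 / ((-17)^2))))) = 2672 * sqrt(7) / 289 + 2522088 / 53105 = 71.95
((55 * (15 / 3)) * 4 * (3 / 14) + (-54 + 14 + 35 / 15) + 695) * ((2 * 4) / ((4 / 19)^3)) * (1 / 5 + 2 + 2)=64316843 / 20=3215842.15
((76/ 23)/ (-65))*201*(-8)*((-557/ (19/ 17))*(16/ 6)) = -108636.98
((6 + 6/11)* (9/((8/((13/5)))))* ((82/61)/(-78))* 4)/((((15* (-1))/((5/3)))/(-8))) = -3936/3355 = -1.17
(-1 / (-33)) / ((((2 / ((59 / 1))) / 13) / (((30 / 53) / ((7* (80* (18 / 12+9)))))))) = 767 / 685608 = 0.00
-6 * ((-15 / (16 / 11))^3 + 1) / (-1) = -13464087 / 2048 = -6574.26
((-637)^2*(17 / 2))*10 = 34490365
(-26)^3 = -17576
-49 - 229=-278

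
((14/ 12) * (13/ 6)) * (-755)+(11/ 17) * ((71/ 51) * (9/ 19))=-377174807/ 197676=-1908.05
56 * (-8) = -448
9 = 9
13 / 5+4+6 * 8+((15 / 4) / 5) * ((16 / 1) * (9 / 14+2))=86.31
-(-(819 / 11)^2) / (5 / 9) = 6036849 / 605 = 9978.26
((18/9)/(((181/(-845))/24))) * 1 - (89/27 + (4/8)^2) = -4449803/19548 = -227.63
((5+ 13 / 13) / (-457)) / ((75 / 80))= -32 / 2285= -0.01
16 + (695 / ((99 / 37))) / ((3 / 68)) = 1753372 / 297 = 5903.61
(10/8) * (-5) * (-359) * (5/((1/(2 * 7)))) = 314125/2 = 157062.50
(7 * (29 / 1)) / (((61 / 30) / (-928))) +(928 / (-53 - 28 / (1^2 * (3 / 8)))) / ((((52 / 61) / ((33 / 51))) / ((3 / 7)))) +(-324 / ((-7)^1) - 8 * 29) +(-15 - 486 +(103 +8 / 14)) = -3369692991734 / 36142561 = -93233.38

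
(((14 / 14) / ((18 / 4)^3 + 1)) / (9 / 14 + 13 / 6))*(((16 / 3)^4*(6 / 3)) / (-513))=-7340032 / 602283033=-0.01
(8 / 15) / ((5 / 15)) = 8 / 5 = 1.60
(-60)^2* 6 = 21600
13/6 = 2.17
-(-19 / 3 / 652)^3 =6859 / 7483530816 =0.00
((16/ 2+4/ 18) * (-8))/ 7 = -9.40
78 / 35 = 2.23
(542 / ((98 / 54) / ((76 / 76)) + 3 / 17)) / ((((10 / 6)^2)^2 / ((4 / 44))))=10075509 / 3141875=3.21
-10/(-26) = 5/13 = 0.38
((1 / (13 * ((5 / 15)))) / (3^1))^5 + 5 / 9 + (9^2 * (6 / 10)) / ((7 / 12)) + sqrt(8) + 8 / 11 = 2 * sqrt(2) + 108836749262 / 1286530245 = 87.43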